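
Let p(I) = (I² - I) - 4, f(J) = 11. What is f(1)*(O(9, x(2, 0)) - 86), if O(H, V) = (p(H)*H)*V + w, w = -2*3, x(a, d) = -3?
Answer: -21208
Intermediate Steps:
p(I) = -4 + I² - I
w = -6
O(H, V) = -6 + H*V*(-4 + H² - H) (O(H, V) = ((-4 + H² - H)*H)*V - 6 = (H*(-4 + H² - H))*V - 6 = H*V*(-4 + H² - H) - 6 = -6 + H*V*(-4 + H² - H))
f(1)*(O(9, x(2, 0)) - 86) = 11*((-6 - 1*9*(-3)*(4 + 9 - 1*9²)) - 86) = 11*((-6 - 1*9*(-3)*(4 + 9 - 1*81)) - 86) = 11*((-6 - 1*9*(-3)*(4 + 9 - 81)) - 86) = 11*((-6 - 1*9*(-3)*(-68)) - 86) = 11*((-6 - 1836) - 86) = 11*(-1842 - 86) = 11*(-1928) = -21208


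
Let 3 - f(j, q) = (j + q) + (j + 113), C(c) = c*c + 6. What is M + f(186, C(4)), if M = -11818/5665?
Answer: -2866978/5665 ≈ -506.09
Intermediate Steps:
C(c) = 6 + c² (C(c) = c² + 6 = 6 + c²)
M = -11818/5665 (M = -11818*1/5665 = -11818/5665 ≈ -2.0861)
f(j, q) = -110 - q - 2*j (f(j, q) = 3 - ((j + q) + (j + 113)) = 3 - ((j + q) + (113 + j)) = 3 - (113 + q + 2*j) = 3 + (-113 - q - 2*j) = -110 - q - 2*j)
M + f(186, C(4)) = -11818/5665 + (-110 - (6 + 4²) - 2*186) = -11818/5665 + (-110 - (6 + 16) - 372) = -11818/5665 + (-110 - 1*22 - 372) = -11818/5665 + (-110 - 22 - 372) = -11818/5665 - 504 = -2866978/5665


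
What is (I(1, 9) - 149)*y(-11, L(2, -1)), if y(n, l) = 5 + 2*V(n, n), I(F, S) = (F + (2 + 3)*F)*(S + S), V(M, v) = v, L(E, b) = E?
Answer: 697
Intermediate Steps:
I(F, S) = 12*F*S (I(F, S) = (F + 5*F)*(2*S) = (6*F)*(2*S) = 12*F*S)
y(n, l) = 5 + 2*n
(I(1, 9) - 149)*y(-11, L(2, -1)) = (12*1*9 - 149)*(5 + 2*(-11)) = (108 - 149)*(5 - 22) = -41*(-17) = 697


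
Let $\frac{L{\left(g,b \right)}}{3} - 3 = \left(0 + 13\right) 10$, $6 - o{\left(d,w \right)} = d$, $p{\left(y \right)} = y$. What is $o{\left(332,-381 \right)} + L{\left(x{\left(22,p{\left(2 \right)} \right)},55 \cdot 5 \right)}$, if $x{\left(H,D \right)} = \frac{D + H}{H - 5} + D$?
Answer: $73$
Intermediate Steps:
$o{\left(d,w \right)} = 6 - d$
$x{\left(H,D \right)} = D + \frac{D + H}{-5 + H}$ ($x{\left(H,D \right)} = \frac{D + H}{-5 + H} + D = D + \frac{D + H}{-5 + H}$)
$L{\left(g,b \right)} = 399$ ($L{\left(g,b \right)} = 9 + 3 \left(0 + 13\right) 10 = 9 + 3 \cdot 13 \cdot 10 = 9 + 3 \cdot 130 = 9 + 390 = 399$)
$o{\left(332,-381 \right)} + L{\left(x{\left(22,p{\left(2 \right)} \right)},55 \cdot 5 \right)} = \left(6 - 332\right) + 399 = -326 + 399 = 73$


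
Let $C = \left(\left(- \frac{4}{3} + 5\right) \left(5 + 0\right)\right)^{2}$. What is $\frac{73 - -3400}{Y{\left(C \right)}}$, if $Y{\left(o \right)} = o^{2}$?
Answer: $\frac{281313}{9150625} \approx 0.030742$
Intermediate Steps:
$C = \frac{3025}{9}$ ($C = \left(\left(\left(-4\right) \frac{1}{3} + 5\right) 5\right)^{2} = \left(\left(- \frac{4}{3} + 5\right) 5\right)^{2} = \left(\frac{11}{3} \cdot 5\right)^{2} = \left(\frac{55}{3}\right)^{2} = \frac{3025}{9} \approx 336.11$)
$\frac{73 - -3400}{Y{\left(C \right)}} = \frac{73 - -3400}{\left(\frac{3025}{9}\right)^{2}} = \frac{73 + 3400}{\frac{9150625}{81}} = 3473 \cdot \frac{81}{9150625} = \frac{281313}{9150625}$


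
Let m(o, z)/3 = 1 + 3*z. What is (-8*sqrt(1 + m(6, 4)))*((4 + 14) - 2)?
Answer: -256*sqrt(10) ≈ -809.54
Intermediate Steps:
m(o, z) = 3 + 9*z (m(o, z) = 3*(1 + 3*z) = 3 + 9*z)
(-8*sqrt(1 + m(6, 4)))*((4 + 14) - 2) = (-8*sqrt(1 + (3 + 9*4)))*((4 + 14) - 2) = (-8*sqrt(1 + (3 + 36)))*(18 - 2) = -8*sqrt(1 + 39)*16 = -16*sqrt(10)*16 = -256*sqrt(10)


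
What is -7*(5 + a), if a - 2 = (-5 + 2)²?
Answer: -112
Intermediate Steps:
a = 11 (a = 2 + (-5 + 2)² = 2 + (-3)² = 2 + 9 = 11)
-7*(5 + a) = -7*(5 + 11) = -7*16 = -112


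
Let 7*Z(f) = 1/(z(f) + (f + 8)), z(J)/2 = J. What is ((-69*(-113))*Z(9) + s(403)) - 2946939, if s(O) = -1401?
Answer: -722335503/245 ≈ -2.9483e+6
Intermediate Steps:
z(J) = 2*J
Z(f) = 1/(7*(8 + 3*f)) (Z(f) = 1/(7*(2*f + (f + 8))) = 1/(7*(2*f + (8 + f))) = 1/(7*(8 + 3*f)))
((-69*(-113))*Z(9) + s(403)) - 2946939 = ((-69*(-113))*(1/(7*(8 + 3*9))) - 1401) - 2946939 = (7797*(1/(7*(8 + 27))) - 1401) - 2946939 = (7797*((⅐)/35) - 1401) - 2946939 = (7797*((⅐)*(1/35)) - 1401) - 2946939 = (7797*(1/245) - 1401) - 2946939 = (7797/245 - 1401) - 2946939 = -335448/245 - 2946939 = -722335503/245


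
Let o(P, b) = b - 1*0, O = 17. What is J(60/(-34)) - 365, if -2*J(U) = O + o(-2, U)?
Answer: -12669/34 ≈ -372.62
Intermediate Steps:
o(P, b) = b (o(P, b) = b + 0 = b)
J(U) = -17/2 - U/2 (J(U) = -(17 + U)/2 = -17/2 - U/2)
J(60/(-34)) - 365 = (-17/2 - 30/(-34)) - 365 = (-17/2 - 30*(-1)/34) - 365 = (-17/2 - 1/2*(-30/17)) - 365 = (-17/2 + 15/17) - 365 = -259/34 - 365 = -12669/34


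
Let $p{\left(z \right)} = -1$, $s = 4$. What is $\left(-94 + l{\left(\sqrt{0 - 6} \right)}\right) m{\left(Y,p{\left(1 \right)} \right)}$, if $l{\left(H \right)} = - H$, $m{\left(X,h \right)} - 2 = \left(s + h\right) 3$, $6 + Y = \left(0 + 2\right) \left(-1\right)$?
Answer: $-1034 - 11 i \sqrt{6} \approx -1034.0 - 26.944 i$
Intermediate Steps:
$Y = -8$ ($Y = -6 + \left(0 + 2\right) \left(-1\right) = -6 + 2 \left(-1\right) = -6 - 2 = -8$)
$m{\left(X,h \right)} = 14 + 3 h$ ($m{\left(X,h \right)} = 2 + \left(4 + h\right) 3 = 2 + \left(12 + 3 h\right) = 14 + 3 h$)
$\left(-94 + l{\left(\sqrt{0 - 6} \right)}\right) m{\left(Y,p{\left(1 \right)} \right)} = \left(-94 - \sqrt{0 - 6}\right) \left(14 + 3 \left(-1\right)\right) = \left(-94 - \sqrt{-6}\right) \left(14 - 3\right) = \left(-94 - i \sqrt{6}\right) 11 = -1034 - 11 i \sqrt{6}$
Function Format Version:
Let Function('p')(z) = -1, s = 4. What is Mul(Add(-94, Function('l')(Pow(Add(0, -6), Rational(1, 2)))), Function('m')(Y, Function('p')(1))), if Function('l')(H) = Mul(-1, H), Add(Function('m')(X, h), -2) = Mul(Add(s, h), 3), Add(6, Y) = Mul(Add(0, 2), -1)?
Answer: Add(-1034, Mul(-11, I, Pow(6, Rational(1, 2)))) ≈ Add(-1034.0, Mul(-26.944, I))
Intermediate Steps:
Y = -8 (Y = Add(-6, Mul(Add(0, 2), -1)) = Add(-6, Mul(2, -1)) = Add(-6, -2) = -8)
Function('m')(X, h) = Add(14, Mul(3, h)) (Function('m')(X, h) = Add(2, Mul(Add(4, h), 3)) = Add(2, Add(12, Mul(3, h))) = Add(14, Mul(3, h)))
Mul(Add(-94, Function('l')(Pow(Add(0, -6), Rational(1, 2)))), Function('m')(Y, Function('p')(1))) = Mul(Add(-94, Mul(-1, Pow(Add(0, -6), Rational(1, 2)))), Add(14, Mul(3, -1))) = Mul(Add(-94, Mul(-1, Pow(-6, Rational(1, 2)))), Add(14, -3)) = Mul(Add(-94, Mul(-1, Mul(I, Pow(6, Rational(1, 2))))), 11) = Mul(Add(-94, Mul(-1, I, Pow(6, Rational(1, 2)))), 11) = Add(-1034, Mul(-11, I, Pow(6, Rational(1, 2))))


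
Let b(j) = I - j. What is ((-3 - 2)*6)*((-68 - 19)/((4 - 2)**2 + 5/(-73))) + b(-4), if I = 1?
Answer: 191965/287 ≈ 668.87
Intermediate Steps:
b(j) = 1 - j
((-3 - 2)*6)*((-68 - 19)/((4 - 2)**2 + 5/(-73))) + b(-4) = ((-3 - 2)*6)*((-68 - 19)/((4 - 2)**2 + 5/(-73))) + (1 - 1*(-4)) = (-5*6)*(-87/(2**2 + 5*(-1/73))) + (1 + 4) = -(-2610)/(4 - 5/73) + 5 = -(-2610)/287/73 + 5 = -(-2610)*73/287 + 5 = -30*(-6351/287) + 5 = 190530/287 + 5 = 191965/287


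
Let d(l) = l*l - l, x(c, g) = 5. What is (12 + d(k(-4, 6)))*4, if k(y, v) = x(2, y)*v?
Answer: 3528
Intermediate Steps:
k(y, v) = 5*v
d(l) = l² - l
(12 + d(k(-4, 6)))*4 = (12 + (5*6)*(-1 + 5*6))*4 = (12 + 30*(-1 + 30))*4 = (12 + 30*29)*4 = (12 + 870)*4 = 882*4 = 3528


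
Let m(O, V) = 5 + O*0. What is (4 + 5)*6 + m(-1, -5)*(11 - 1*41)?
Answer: -96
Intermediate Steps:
m(O, V) = 5 (m(O, V) = 5 + 0 = 5)
(4 + 5)*6 + m(-1, -5)*(11 - 1*41) = (4 + 5)*6 + 5*(11 - 1*41) = 9*6 + 5*(11 - 41) = 54 + 5*(-30) = 54 - 150 = -96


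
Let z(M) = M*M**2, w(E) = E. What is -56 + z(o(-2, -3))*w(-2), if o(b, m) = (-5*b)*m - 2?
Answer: 65480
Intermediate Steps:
o(b, m) = -2 - 5*b*m (o(b, m) = -5*b*m - 2 = -2 - 5*b*m)
z(M) = M**3
-56 + z(o(-2, -3))*w(-2) = -56 + (-2 - 5*(-2)*(-3))**3*(-2) = -56 + (-2 - 30)**3*(-2) = -56 + (-32)**3*(-2) = -56 - 32768*(-2) = -56 + 65536 = 65480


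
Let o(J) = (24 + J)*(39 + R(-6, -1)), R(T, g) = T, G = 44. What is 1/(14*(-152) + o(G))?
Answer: 1/116 ≈ 0.0086207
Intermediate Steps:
o(J) = 792 + 33*J (o(J) = (24 + J)*(39 - 6) = (24 + J)*33 = 792 + 33*J)
1/(14*(-152) + o(G)) = 1/(14*(-152) + (792 + 33*44)) = 1/(-2128 + (792 + 1452)) = 1/(-2128 + 2244) = 1/116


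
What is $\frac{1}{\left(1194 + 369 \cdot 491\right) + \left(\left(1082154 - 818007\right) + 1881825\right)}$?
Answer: $\frac{1}{2328345} \approx 4.2949 \cdot 10^{-7}$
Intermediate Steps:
$\frac{1}{\left(1194 + 369 \cdot 491\right) + \left(\left(1082154 - 818007\right) + 1881825\right)} = \frac{1}{\left(1194 + 181179\right) + \left(264147 + 1881825\right)} = \frac{1}{182373 + 2145972} = \frac{1}{2328345}$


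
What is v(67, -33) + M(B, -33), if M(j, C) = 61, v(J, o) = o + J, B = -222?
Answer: 95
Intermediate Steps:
v(J, o) = J + o
v(67, -33) + M(B, -33) = (67 - 33) + 61 = 34 + 61 = 95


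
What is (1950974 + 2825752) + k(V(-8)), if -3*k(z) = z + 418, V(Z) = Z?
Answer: 14329768/3 ≈ 4.7766e+6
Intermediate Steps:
k(z) = -418/3 - z/3 (k(z) = -(z + 418)/3 = -(418 + z)/3 = -418/3 - z/3)
(1950974 + 2825752) + k(V(-8)) = (1950974 + 2825752) + (-418/3 - 1/3*(-8)) = 4776726 + (-418/3 + 8/3) = 4776726 - 410/3 = 14329768/3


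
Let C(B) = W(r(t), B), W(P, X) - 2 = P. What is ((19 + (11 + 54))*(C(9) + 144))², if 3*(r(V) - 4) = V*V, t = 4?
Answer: 170250304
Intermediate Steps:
r(V) = 4 + V²/3 (r(V) = 4 + (V*V)/3 = 4 + V²/3)
W(P, X) = 2 + P
C(B) = 34/3 (C(B) = 2 + (4 + (⅓)*4²) = 2 + (4 + (⅓)*16) = 2 + (4 + 16/3) = 2 + 28/3 = 34/3)
((19 + (11 + 54))*(C(9) + 144))² = ((19 + (11 + 54))*(34/3 + 144))² = ((19 + 65)*(466/3))² = (84*(466/3))² = 13048² = 170250304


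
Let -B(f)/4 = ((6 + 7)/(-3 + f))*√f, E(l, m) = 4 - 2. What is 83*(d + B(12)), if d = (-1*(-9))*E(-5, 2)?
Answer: 1494 - 8632*√3/9 ≈ -167.23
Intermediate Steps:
E(l, m) = 2
B(f) = -52*√f/(-3 + f) (B(f) = -4*(6 + 7)/(-3 + f)*√f = -4*13/(-3 + f)*√f = -52*√f/(-3 + f))
d = 18 (d = -1*(-9)*2 = 9*2 = 18)
83*(d + B(12)) = 83*(18 - 52*√12/(-3 + 12)) = 83*(18 - 52*2*√3/9) = 83*(18 - 52*2*√3*⅑) = 83*(18 - 104*√3/9) = 1494 - 8632*√3/9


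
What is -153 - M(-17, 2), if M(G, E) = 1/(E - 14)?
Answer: -1835/12 ≈ -152.92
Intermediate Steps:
M(G, E) = 1/(-14 + E)
-153 - M(-17, 2) = -153 - 1/(-14 + 2) = -153 - 1/(-12) = -153 - 1*(-1/12) = -153 + 1/12 = -1835/12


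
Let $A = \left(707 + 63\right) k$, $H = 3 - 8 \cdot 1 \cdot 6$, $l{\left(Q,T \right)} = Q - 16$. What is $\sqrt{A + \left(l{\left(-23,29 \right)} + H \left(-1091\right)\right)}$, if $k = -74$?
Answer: $2 i \sqrt{1981} \approx 89.017 i$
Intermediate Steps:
$l{\left(Q,T \right)} = -16 + Q$
$H = -45$ ($H = 3 - 48 = -45$)
$A = -56980$ ($A = \left(707 + 63\right) \left(-74\right) = 770 \left(-74\right) = -56980$)
$\sqrt{A + \left(l{\left(-23,29 \right)} + H \left(-1091\right)\right)} = \sqrt{-56980 - -49056} = \sqrt{-56980 + \left(-39 + 49095\right)} = \sqrt{-56980 + 49056} = \sqrt{-7924} = 2 i \sqrt{1981}$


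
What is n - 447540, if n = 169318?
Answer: -278222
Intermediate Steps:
n - 447540 = 169318 - 447540 = -278222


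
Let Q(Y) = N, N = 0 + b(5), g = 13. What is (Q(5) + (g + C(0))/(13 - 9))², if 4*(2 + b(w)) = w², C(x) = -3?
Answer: 729/16 ≈ 45.563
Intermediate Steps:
b(w) = -2 + w²/4
N = 17/4 (N = 0 + (-2 + (¼)*5²) = 0 + (-2 + (¼)*25) = 0 + (-2 + 25/4) = 0 + 17/4 = 17/4 ≈ 4.2500)
Q(Y) = 17/4
(Q(5) + (g + C(0))/(13 - 9))² = (17/4 + (13 - 3)/(13 - 9))² = (17/4 + 10/4)² = (17/4 + 10*(¼))² = (17/4 + 5/2)² = (27/4)² = 729/16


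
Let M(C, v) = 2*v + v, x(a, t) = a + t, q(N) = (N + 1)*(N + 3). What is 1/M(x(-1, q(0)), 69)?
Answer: 1/207 ≈ 0.0048309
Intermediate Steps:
q(N) = (1 + N)*(3 + N)
M(C, v) = 3*v
1/M(x(-1, q(0)), 69) = 1/(3*69) = 1/207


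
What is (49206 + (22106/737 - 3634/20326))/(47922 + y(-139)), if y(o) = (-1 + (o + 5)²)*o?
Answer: -17561081435/873072139753 ≈ -0.020114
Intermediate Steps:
y(o) = o*(-1 + (5 + o)²) (y(o) = (-1 + (5 + o)²)*o = o*(-1 + (5 + o)²))
(49206 + (22106/737 - 3634/20326))/(47922 + y(-139)) = (49206 + (22106/737 - 3634/20326))/(47922 - 139*(-1 + (5 - 139)²)) = (49206 + (22106*(1/737) - 3634*1/20326))/(47922 - 139*(-1 + (-134)²)) = (49206 + (22106/737 - 1817/10163))/(47922 - 139*(-1 + 17956)) = (49206 + 223324149/7490131)/(47922 - 139*17955) = 368782710135/(7490131*(47922 - 2495745)) = (368782710135/7490131)/(-2447823) = (368782710135/7490131)*(-1/2447823) = -17561081435/873072139753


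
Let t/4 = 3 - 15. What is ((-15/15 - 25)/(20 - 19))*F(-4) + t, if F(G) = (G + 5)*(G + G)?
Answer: 160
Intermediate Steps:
F(G) = 2*G*(5 + G) (F(G) = (5 + G)*(2*G) = 2*G*(5 + G))
t = -48 (t = 4*(3 - 15) = 4*(-12) = -48)
((-15/15 - 25)/(20 - 19))*F(-4) + t = ((-15/15 - 25)/(20 - 19))*(2*(-4)*(5 - 4)) - 48 = ((-15*1/15 - 25)/1)*(2*(-4)*1) - 48 = ((-1 - 25)*1)*(-8) - 48 = -26*1*(-8) - 48 = -26*(-8) - 48 = 208 - 48 = 160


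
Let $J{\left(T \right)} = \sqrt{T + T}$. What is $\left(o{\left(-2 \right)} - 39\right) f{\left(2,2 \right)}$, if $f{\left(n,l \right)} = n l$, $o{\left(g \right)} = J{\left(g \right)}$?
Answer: $-156 + 8 i \approx -156.0 + 8.0 i$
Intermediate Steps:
$J{\left(T \right)} = \sqrt{2} \sqrt{T}$ ($J{\left(T \right)} = \sqrt{2 T} = \sqrt{2} \sqrt{T}$)
$o{\left(g \right)} = \sqrt{2} \sqrt{g}$
$f{\left(n,l \right)} = l n$
$\left(o{\left(-2 \right)} - 39\right) f{\left(2,2 \right)} = \left(\sqrt{2} \sqrt{-2} - 39\right) 2 \cdot 2 = \left(\sqrt{2} i \sqrt{2} - 39\right) 4 = \left(2 i - 39\right) 4 = \left(-39 + 2 i\right) 4 = -156 + 8 i$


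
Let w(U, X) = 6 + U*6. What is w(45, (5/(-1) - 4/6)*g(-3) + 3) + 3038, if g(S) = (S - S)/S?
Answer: 3314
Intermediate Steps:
g(S) = 0 (g(S) = 0/S = 0)
w(U, X) = 6 + 6*U
w(45, (5/(-1) - 4/6)*g(-3) + 3) + 3038 = (6 + 6*45) + 3038 = (6 + 270) + 3038 = 276 + 3038 = 3314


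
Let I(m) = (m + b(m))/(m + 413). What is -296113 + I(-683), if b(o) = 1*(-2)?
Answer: -15989965/54 ≈ -2.9611e+5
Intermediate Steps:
b(o) = -2
I(m) = (-2 + m)/(413 + m) (I(m) = (m - 2)/(m + 413) = (-2 + m)/(413 + m))
-296113 + I(-683) = -296113 + (-2 - 683)/(413 - 683) = -296113 - 685/(-270) = -296113 - 1/270*(-685) = -296113 + 137/54 = -15989965/54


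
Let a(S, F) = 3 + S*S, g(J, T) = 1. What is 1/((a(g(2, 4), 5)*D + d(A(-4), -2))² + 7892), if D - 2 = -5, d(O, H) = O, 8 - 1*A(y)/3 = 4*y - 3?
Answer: 1/12653 ≈ 7.9033e-5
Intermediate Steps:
A(y) = 33 - 12*y (A(y) = 24 - 3*(4*y - 3) = 24 - 3*(-3 + 4*y) = 24 + (9 - 12*y) = 33 - 12*y)
a(S, F) = 3 + S²
D = -3 (D = 2 - 5 = -3)
1/((a(g(2, 4), 5)*D + d(A(-4), -2))² + 7892) = 1/(((3 + 1²)*(-3) + (33 - 12*(-4)))² + 7892) = 1/(((3 + 1)*(-3) + (33 + 48))² + 7892) = 1/((4*(-3) + 81)² + 7892) = 1/((-12 + 81)² + 7892) = 1/(69² + 7892) = 1/(4761 + 7892) = 1/12653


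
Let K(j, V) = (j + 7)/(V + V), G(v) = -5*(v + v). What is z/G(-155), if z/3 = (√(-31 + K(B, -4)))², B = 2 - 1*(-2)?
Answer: -777/12400 ≈ -0.062661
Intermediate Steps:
B = 4 (B = 2 + 2 = 4)
G(v) = -10*v
K(j, V) = (7 + j)/(2*V) (K(j, V) = (7 + j)/((2*V)) = (7 + j)*(1/(2*V)) = (7 + j)/(2*V))
z = -777/8 (z = 3*(√(-31 + (½)*(7 + 4)/(-4)))² = 3*(√(-31 + (½)*(-¼)*11))² = 3*(√(-31 - 11/8))² = 3*(√(-259/8))² = 3*(I*√518/4)² = 3*(-259/8) = -777/8 ≈ -97.125)
z/G(-155) = -777/(8*((-10*(-155)))) = -777/8/1550 = -777/8*1/1550 = -777/12400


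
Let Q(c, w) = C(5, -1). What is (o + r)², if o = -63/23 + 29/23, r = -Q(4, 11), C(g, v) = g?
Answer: 22201/529 ≈ 41.968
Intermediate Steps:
Q(c, w) = 5
r = -5 (r = -1*5 = -5)
o = -34/23 (o = -63*1/23 + 29*(1/23) = -63/23 + 29/23 = -34/23 ≈ -1.4783)
(o + r)² = (-34/23 - 5)² = (-149/23)² = 22201/529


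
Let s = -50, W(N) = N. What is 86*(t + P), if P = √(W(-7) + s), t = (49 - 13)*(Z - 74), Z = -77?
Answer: -467496 + 86*I*√57 ≈ -4.675e+5 + 649.29*I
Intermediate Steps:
t = -5436 (t = (49 - 13)*(-77 - 74) = 36*(-151) = -5436)
P = I*√57 (P = √(-7 - 50) = √(-57) = I*√57 ≈ 7.5498*I)
86*(t + P) = 86*(-5436 + I*√57) = -467496 + 86*I*√57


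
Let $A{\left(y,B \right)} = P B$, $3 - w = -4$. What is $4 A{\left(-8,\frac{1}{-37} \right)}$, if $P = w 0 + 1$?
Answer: $- \frac{4}{37} \approx -0.10811$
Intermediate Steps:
$w = 7$ ($w = 3 - -4 = 3 + 4 = 7$)
$P = 1$ ($P = 7 \cdot 0 + 1 = 0 + 1 = 1$)
$A{\left(y,B \right)} = B$ ($A{\left(y,B \right)} = 1 B = B$)
$4 A{\left(-8,\frac{1}{-37} \right)} = \frac{4}{-37} = 4 \left(- \frac{1}{37}\right) = - \frac{4}{37}$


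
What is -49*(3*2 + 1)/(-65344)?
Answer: 343/65344 ≈ 0.0052491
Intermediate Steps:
-49*(3*2 + 1)/(-65344) = -49*(6 + 1)*(-1/65344) = -49*7*(-1/65344) = -343*(-1/65344) = 343/65344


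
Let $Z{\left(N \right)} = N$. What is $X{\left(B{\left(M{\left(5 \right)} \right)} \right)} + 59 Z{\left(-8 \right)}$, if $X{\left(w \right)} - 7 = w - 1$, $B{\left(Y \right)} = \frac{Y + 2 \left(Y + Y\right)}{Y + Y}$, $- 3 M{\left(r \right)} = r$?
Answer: $- \frac{927}{2} \approx -463.5$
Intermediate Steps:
$M{\left(r \right)} = - \frac{r}{3}$
$B{\left(Y \right)} = \frac{5}{2}$ ($B{\left(Y \right)} = \frac{Y + 2 \cdot 2 Y}{2 Y} = \left(Y + 4 Y\right) \frac{1}{2 Y} = 5 Y \frac{1}{2 Y} = \frac{5}{2}$)
$X{\left(w \right)} = 6 + w$ ($X{\left(w \right)} = 7 + \left(w - 1\right) = 7 + \left(-1 + w\right) = 6 + w$)
$X{\left(B{\left(M{\left(5 \right)} \right)} \right)} + 59 Z{\left(-8 \right)} = \left(6 + \frac{5}{2}\right) + 59 \left(-8\right) = \frac{17}{2} - 472 = - \frac{927}{2}$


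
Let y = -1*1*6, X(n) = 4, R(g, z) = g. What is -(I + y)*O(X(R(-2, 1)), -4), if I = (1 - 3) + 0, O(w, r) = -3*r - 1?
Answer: 88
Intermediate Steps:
O(w, r) = -1 - 3*r
y = -6 (y = -1*6 = -6)
I = -2 (I = -2 + 0 = -2)
-(I + y)*O(X(R(-2, 1)), -4) = -(-2 - 6)*(-1 - 3*(-4)) = -(-8)*(-1 + 12) = -(-8)*11 = -1*(-88) = 88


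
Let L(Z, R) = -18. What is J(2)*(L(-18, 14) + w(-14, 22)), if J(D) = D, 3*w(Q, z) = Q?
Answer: -136/3 ≈ -45.333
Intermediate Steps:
w(Q, z) = Q/3
J(2)*(L(-18, 14) + w(-14, 22)) = 2*(-18 + (1/3)*(-14)) = 2*(-18 - 14/3) = 2*(-68/3) = -136/3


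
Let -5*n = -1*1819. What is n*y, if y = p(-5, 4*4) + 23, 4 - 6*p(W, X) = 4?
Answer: 41837/5 ≈ 8367.4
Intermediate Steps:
p(W, X) = 0 (p(W, X) = ⅔ - ⅙*4 = ⅔ - ⅔ = 0)
y = 23 (y = 0 + 23 = 23)
n = 1819/5 (n = -(-1)*1819/5 = -⅕*(-1819) = 1819/5 ≈ 363.80)
n*y = (1819/5)*23 = 41837/5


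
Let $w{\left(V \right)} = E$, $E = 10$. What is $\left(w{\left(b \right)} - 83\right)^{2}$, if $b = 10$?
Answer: $5329$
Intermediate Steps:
$w{\left(V \right)} = 10$
$\left(w{\left(b \right)} - 83\right)^{2} = \left(10 - 83\right)^{2} = \left(-73\right)^{2} = 5329$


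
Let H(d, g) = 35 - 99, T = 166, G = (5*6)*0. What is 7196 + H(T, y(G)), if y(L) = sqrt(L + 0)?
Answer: 7132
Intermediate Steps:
G = 0 (G = 30*0 = 0)
y(L) = sqrt(L)
H(d, g) = -64
7196 + H(T, y(G)) = 7196 - 64 = 7132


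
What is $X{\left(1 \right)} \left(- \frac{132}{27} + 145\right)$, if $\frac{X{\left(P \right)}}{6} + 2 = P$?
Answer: $- \frac{2522}{3} \approx -840.67$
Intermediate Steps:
$X{\left(P \right)} = -12 + 6 P$
$X{\left(1 \right)} \left(- \frac{132}{27} + 145\right) = \left(-12 + 6 \cdot 1\right) \left(- \frac{132}{27} + 145\right) = \left(-12 + 6\right) \left(\left(-132\right) \frac{1}{27} + 145\right) = - 6 \left(- \frac{44}{9} + 145\right) = \left(-6\right) \frac{1261}{9} = - \frac{2522}{3}$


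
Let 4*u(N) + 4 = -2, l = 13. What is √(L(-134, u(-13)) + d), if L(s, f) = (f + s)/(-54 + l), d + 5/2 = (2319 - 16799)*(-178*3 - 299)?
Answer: √20275954393/41 ≈ 3473.0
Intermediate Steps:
u(N) = -3/2 (u(N) = -1 + (¼)*(-2) = -1 - ½ = -3/2)
d = 24123675/2 (d = -5/2 + (2319 - 16799)*(-178*3 - 299) = -5/2 - 14480*(-534 - 299) = -5/2 - 14480*(-833) = -5/2 + 12061840 = 24123675/2 ≈ 1.2062e+7)
L(s, f) = -f/41 - s/41 (L(s, f) = (f + s)/(-54 + 13) = (f + s)/(-41) = (f + s)*(-1/41) = -f/41 - s/41)
√(L(-134, u(-13)) + d) = √((-1/41*(-3/2) - 1/41*(-134)) + 24123675/2) = √((3/82 + 134/41) + 24123675/2) = √(271/82 + 24123675/2) = √(494535473/41) = √20275954393/41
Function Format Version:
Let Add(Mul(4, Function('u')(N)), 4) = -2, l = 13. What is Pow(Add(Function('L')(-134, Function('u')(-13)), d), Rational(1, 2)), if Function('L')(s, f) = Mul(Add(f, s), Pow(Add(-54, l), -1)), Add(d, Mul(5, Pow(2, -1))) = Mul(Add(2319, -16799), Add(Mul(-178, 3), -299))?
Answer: Mul(Rational(1, 41), Pow(20275954393, Rational(1, 2))) ≈ 3473.0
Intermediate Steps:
Function('u')(N) = Rational(-3, 2) (Function('u')(N) = Add(-1, Mul(Rational(1, 4), -2)) = Add(-1, Rational(-1, 2)) = Rational(-3, 2))
d = Rational(24123675, 2) (d = Add(Rational(-5, 2), Mul(Add(2319, -16799), Add(Mul(-178, 3), -299))) = Add(Rational(-5, 2), Mul(-14480, Add(-534, -299))) = Add(Rational(-5, 2), Mul(-14480, -833)) = Add(Rational(-5, 2), 12061840) = Rational(24123675, 2) ≈ 1.2062e+7)
Function('L')(s, f) = Add(Mul(Rational(-1, 41), f), Mul(Rational(-1, 41), s)) (Function('L')(s, f) = Mul(Add(f, s), Pow(Add(-54, 13), -1)) = Mul(Add(f, s), Pow(-41, -1)) = Mul(Add(f, s), Rational(-1, 41)) = Add(Mul(Rational(-1, 41), f), Mul(Rational(-1, 41), s)))
Pow(Add(Function('L')(-134, Function('u')(-13)), d), Rational(1, 2)) = Pow(Add(Add(Mul(Rational(-1, 41), Rational(-3, 2)), Mul(Rational(-1, 41), -134)), Rational(24123675, 2)), Rational(1, 2)) = Pow(Add(Add(Rational(3, 82), Rational(134, 41)), Rational(24123675, 2)), Rational(1, 2)) = Pow(Add(Rational(271, 82), Rational(24123675, 2)), Rational(1, 2)) = Pow(Rational(494535473, 41), Rational(1, 2)) = Mul(Rational(1, 41), Pow(20275954393, Rational(1, 2)))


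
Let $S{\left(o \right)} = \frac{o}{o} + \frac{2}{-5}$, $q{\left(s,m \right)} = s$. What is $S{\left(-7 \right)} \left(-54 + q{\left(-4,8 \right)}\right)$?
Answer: $- \frac{174}{5} \approx -34.8$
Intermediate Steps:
$S{\left(o \right)} = \frac{3}{5}$ ($S{\left(o \right)} = 1 + 2 \left(- \frac{1}{5}\right) = 1 - \frac{2}{5} = \frac{3}{5}$)
$S{\left(-7 \right)} \left(-54 + q{\left(-4,8 \right)}\right) = \frac{3 \left(-54 - 4\right)}{5} = \frac{3}{5} \left(-58\right) = - \frac{174}{5}$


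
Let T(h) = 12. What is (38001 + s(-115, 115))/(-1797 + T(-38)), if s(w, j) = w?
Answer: -37886/1785 ≈ -21.225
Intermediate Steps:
(38001 + s(-115, 115))/(-1797 + T(-38)) = (38001 - 115)/(-1797 + 12) = 37886/(-1785) = 37886*(-1/1785) = -37886/1785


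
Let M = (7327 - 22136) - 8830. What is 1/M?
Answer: -1/23639 ≈ -4.2303e-5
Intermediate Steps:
M = -23639 (M = -14809 - 8830 = -23639)
1/M = 1/(-23639) = -1/23639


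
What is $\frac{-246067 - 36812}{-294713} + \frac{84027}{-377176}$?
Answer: $\frac{81931320453}{111158670488} \approx 0.73707$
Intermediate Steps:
$\frac{-246067 - 36812}{-294713} + \frac{84027}{-377176} = \left(-246067 - 36812\right) \left(- \frac{1}{294713}\right) + 84027 \left(- \frac{1}{377176}\right) = \left(-282879\right) \left(- \frac{1}{294713}\right) - \frac{84027}{377176} = \frac{282879}{294713} - \frac{84027}{377176} = \frac{81931320453}{111158670488}$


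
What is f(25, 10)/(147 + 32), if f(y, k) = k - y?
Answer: -15/179 ≈ -0.083799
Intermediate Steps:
f(25, 10)/(147 + 32) = (10 - 1*25)/(147 + 32) = (10 - 25)/179 = (1/179)*(-15) = -15/179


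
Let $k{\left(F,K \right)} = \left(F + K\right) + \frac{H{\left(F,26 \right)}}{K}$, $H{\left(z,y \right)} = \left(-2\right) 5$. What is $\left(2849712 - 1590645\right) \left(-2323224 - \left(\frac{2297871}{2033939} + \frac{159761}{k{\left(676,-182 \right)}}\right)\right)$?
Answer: $- \frac{267519318493842907641534}{91443863501} \approx -2.9255 \cdot 10^{12}$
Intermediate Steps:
$H{\left(z,y \right)} = -10$
$k{\left(F,K \right)} = F + K - \frac{10}{K}$ ($k{\left(F,K \right)} = \left(F + K\right) - \frac{10}{K} = F + K - \frac{10}{K}$)
$\left(2849712 - 1590645\right) \left(-2323224 - \left(\frac{2297871}{2033939} + \frac{159761}{k{\left(676,-182 \right)}}\right)\right) = \left(2849712 - 1590645\right) \left(-2323224 - \left(\frac{2297871}{2033939} + \frac{159761}{676 - 182 - \frac{10}{-182}}\right)\right) = 1259067 \left(-2323224 - \left(\frac{2297871}{2033939} + \frac{159761}{676 - 182 - - \frac{5}{91}}\right)\right) = 1259067 \left(-2323224 - \left(\frac{2297871}{2033939} + \frac{159761}{676 - 182 + \frac{5}{91}}\right)\right) = 1259067 \left(-2323224 - \left(\frac{2297871}{2033939} + \frac{159761}{\frac{44959}{91}}\right)\right) = 1259067 \left(-2323224 - \frac{29673225682978}{91443863501}\right) = 1259067 \left(- \frac{212474251563930202}{91443863501}\right) = - \frac{267519318493842907641534}{91443863501}$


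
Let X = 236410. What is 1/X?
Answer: 1/236410 ≈ 4.2299e-6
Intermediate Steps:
1/X = 1/236410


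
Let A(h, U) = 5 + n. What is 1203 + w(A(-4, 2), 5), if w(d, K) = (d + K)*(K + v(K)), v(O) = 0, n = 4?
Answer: 1273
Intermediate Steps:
A(h, U) = 9 (A(h, U) = 5 + 4 = 9)
w(d, K) = K*(K + d) (w(d, K) = (d + K)*(K + 0) = (K + d)*K = K*(K + d))
1203 + w(A(-4, 2), 5) = 1203 + 5*(5 + 9) = 1203 + 5*14 = 1203 + 70 = 1273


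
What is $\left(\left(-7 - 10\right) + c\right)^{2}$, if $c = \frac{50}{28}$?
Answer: $\frac{45369}{196} \approx 231.47$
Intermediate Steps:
$c = \frac{25}{14}$ ($c = 50 \cdot \frac{1}{28} = \frac{25}{14} \approx 1.7857$)
$\left(\left(-7 - 10\right) + c\right)^{2} = \left(\left(-7 - 10\right) + \frac{25}{14}\right)^{2} = \left(-17 + \frac{25}{14}\right)^{2} = \left(- \frac{213}{14}\right)^{2} = \frac{45369}{196}$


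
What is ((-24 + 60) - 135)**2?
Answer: 9801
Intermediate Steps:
((-24 + 60) - 135)**2 = (36 - 135)**2 = (-99)**2 = 9801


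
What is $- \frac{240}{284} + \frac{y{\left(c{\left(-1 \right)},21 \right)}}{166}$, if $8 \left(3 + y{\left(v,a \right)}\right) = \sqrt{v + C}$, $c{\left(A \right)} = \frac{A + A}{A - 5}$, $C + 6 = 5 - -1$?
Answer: $- \frac{10173}{11786} + \frac{\sqrt{3}}{3984} \approx -0.86271$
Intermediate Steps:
$C = 0$ ($C = -6 + \left(5 - -1\right) = -6 + \left(5 + 1\right) = -6 + 6 = 0$)
$c{\left(A \right)} = \frac{2 A}{-5 + A}$
$y{\left(v,a \right)} = -3 + \frac{\sqrt{v}}{8}$ ($y{\left(v,a \right)} = -3 + \frac{\sqrt{v + 0}}{8} = -3 + \frac{\sqrt{v}}{8}$)
$- \frac{240}{284} + \frac{y{\left(c{\left(-1 \right)},21 \right)}}{166} = - \frac{240}{284} + \frac{-3 + \frac{\sqrt{2 \left(-1\right) \frac{1}{-5 - 1}}}{8}}{166} = \left(-240\right) \frac{1}{284} + \left(-3 + \frac{\sqrt{2 \left(-1\right) \frac{1}{-6}}}{8}\right) \frac{1}{166} = - \frac{60}{71} + \left(-3 + \frac{\sqrt{2 \left(-1\right) \left(- \frac{1}{6}\right)}}{8}\right) \frac{1}{166} = - \frac{60}{71} + \left(-3 + \frac{1}{8 \sqrt{3}}\right) \frac{1}{166} = - \frac{60}{71} + \left(-3 + \frac{\frac{1}{3} \sqrt{3}}{8}\right) \frac{1}{166} = - \frac{60}{71} + \left(-3 + \frac{\sqrt{3}}{24}\right) \frac{1}{166} = - \frac{60}{71} - \left(\frac{3}{166} - \frac{\sqrt{3}}{3984}\right) = - \frac{10173}{11786} + \frac{\sqrt{3}}{3984}$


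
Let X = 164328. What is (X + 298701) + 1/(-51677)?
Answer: 23927949632/51677 ≈ 4.6303e+5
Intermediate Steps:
(X + 298701) + 1/(-51677) = (164328 + 298701) + 1/(-51677) = 463029 - 1/51677 = 23927949632/51677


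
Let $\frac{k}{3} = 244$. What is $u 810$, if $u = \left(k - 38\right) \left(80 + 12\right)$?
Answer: $51716880$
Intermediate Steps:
$k = 732$ ($k = 3 \cdot 244 = 732$)
$u = 63848$ ($u = \left(732 - 38\right) \left(80 + 12\right) = 694 \cdot 92 = 63848$)
$u 810 = 63848 \cdot 810 = 51716880$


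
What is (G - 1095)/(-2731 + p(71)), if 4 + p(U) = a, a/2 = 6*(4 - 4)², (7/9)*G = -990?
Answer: 3315/3829 ≈ 0.86576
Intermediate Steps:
G = -8910/7 (G = (9/7)*(-990) = -8910/7 ≈ -1272.9)
a = 0 (a = 2*(6*(4 - 4)²) = 2*(6*0²) = 2*(6*0) = 2*0 = 0)
p(U) = -4 (p(U) = -4 + 0 = -4)
(G - 1095)/(-2731 + p(71)) = (-8910/7 - 1095)/(-2731 - 4) = -16575/7/(-2735) = -16575/7*(-1/2735) = 3315/3829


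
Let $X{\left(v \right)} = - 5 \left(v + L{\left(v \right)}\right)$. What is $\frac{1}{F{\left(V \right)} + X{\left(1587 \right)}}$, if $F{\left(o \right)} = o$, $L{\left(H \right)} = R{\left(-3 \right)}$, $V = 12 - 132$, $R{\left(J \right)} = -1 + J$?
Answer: $- \frac{1}{8035} \approx -0.00012446$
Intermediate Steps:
$V = -120$ ($V = 12 - 132 = -120$)
$L{\left(H \right)} = -4$ ($L{\left(H \right)} = -1 - 3 = -4$)
$X{\left(v \right)} = 20 - 5 v$ ($X{\left(v \right)} = - 5 \left(v - 4\right) = - 5 \left(-4 + v\right) = 20 - 5 v$)
$\frac{1}{F{\left(V \right)} + X{\left(1587 \right)}} = \frac{1}{-120 + \left(20 - 7935\right)} = \frac{1}{-120 - 7915} = \frac{1}{-8035} = - \frac{1}{8035}$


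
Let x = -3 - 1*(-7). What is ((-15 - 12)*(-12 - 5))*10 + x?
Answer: 4594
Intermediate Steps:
x = 4 (x = -3 + 7 = 4)
((-15 - 12)*(-12 - 5))*10 + x = ((-15 - 12)*(-12 - 5))*10 + 4 = -27*(-17)*10 + 4 = 459*10 + 4 = 4590 + 4 = 4594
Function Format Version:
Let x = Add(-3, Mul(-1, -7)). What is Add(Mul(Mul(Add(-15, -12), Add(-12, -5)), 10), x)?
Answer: 4594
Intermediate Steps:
x = 4 (x = Add(-3, 7) = 4)
Add(Mul(Mul(Add(-15, -12), Add(-12, -5)), 10), x) = Add(Mul(Mul(Add(-15, -12), Add(-12, -5)), 10), 4) = Add(Mul(Mul(-27, -17), 10), 4) = Add(Mul(459, 10), 4) = Add(4590, 4) = 4594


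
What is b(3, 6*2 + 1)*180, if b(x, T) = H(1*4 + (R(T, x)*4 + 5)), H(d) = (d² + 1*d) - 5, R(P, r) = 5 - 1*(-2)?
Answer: 252180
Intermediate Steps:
R(P, r) = 7 (R(P, r) = 5 + 2 = 7)
H(d) = -5 + d + d² (H(d) = (d² + d) - 5 = (d + d²) - 5 = -5 + d + d²)
b(x, T) = 1401 (b(x, T) = -5 + (1*4 + (7*4 + 5)) + (1*4 + (7*4 + 5))² = -5 + (4 + (28 + 5)) + (4 + (28 + 5))² = -5 + (4 + 33) + (4 + 33)² = -5 + 37 + 37² = -5 + 37 + 1369 = 1401)
b(3, 6*2 + 1)*180 = 1401*180 = 252180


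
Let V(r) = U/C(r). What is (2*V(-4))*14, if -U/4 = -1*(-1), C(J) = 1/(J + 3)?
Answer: 112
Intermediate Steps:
C(J) = 1/(3 + J)
U = -4 (U = -(-4)*(-1) = -4*1 = -4)
V(r) = -12 - 4*r (V(r) = -(12 + 4*r) = -4*(3 + r) = -12 - 4*r)
(2*V(-4))*14 = (2*(-12 - 4*(-4)))*14 = (2*(-12 + 16))*14 = (2*4)*14 = 8*14 = 112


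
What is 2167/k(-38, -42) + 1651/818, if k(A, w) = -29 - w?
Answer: 1794069/10634 ≈ 168.71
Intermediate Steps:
2167/k(-38, -42) + 1651/818 = 2167/(-29 - 1*(-42)) + 1651/818 = 2167/(-29 + 42) + 1651*(1/818) = 2167/13 + 1651/818 = 1794069/10634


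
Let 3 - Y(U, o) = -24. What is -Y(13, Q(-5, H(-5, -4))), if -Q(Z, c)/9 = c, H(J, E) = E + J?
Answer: -27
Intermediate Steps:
Q(Z, c) = -9*c
Y(U, o) = 27 (Y(U, o) = 3 - 1*(-24) = 3 + 24 = 27)
-Y(13, Q(-5, H(-5, -4))) = -1*27 = -27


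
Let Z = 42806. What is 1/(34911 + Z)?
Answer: 1/77717 ≈ 1.2867e-5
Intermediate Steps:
1/(34911 + Z) = 1/(34911 + 42806) = 1/77717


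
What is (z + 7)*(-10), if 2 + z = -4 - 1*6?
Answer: 50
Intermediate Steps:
z = -12 (z = -2 + (-4 - 1*6) = -2 + (-4 - 6) = -2 - 10 = -12)
(z + 7)*(-10) = (-12 + 7)*(-10) = -5*(-10) = 50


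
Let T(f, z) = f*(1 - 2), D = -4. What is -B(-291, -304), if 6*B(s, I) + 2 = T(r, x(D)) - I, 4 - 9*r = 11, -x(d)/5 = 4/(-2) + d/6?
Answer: -2725/54 ≈ -50.463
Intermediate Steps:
x(d) = 10 - 5*d/6 (x(d) = -5*(4/(-2) + d/6) = -5*(4*(-½) + d*(⅙)) = -5*(-2 + d/6) = 10 - 5*d/6)
r = -7/9 (r = 4/9 - ⅑*11 = 4/9 - 11/9 = -7/9 ≈ -0.77778)
T(f, z) = -f (T(f, z) = f*(-1) = -f)
B(s, I) = -11/54 - I/6 (B(s, I) = -⅓ + (-1*(-7/9) - I)/6 = -⅓ + (7/9 - I)/6 = -⅓ + (7/54 - I/6) = -11/54 - I/6)
-B(-291, -304) = -(-11/54 - ⅙*(-304)) = -(-11/54 + 152/3) = -1*2725/54 = -2725/54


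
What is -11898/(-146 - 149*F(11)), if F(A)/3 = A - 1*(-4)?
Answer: 11898/6851 ≈ 1.7367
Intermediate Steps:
F(A) = 12 + 3*A (F(A) = 3*(A - 1*(-4)) = 3*(A + 4) = 3*(4 + A) = 12 + 3*A)
-11898/(-146 - 149*F(11)) = -11898/(-146 - 149*(12 + 3*11)) = -11898/(-146 - 149*(12 + 33)) = -11898/(-146 - 149*45) = -11898/(-146 - 6705) = -11898/(-6851) = -11898*(-1/6851) = 11898/6851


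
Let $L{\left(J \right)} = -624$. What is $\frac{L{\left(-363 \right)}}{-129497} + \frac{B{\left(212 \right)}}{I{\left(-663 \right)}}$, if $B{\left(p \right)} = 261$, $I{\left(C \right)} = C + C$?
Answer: $- \frac{10990431}{57237674} \approx -0.19201$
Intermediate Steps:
$I{\left(C \right)} = 2 C$
$\frac{L{\left(-363 \right)}}{-129497} + \frac{B{\left(212 \right)}}{I{\left(-663 \right)}} = - \frac{624}{-129497} + \frac{261}{2 \left(-663\right)} = \left(-624\right) \left(- \frac{1}{129497}\right) + \frac{261}{-1326} = \frac{624}{129497} + 261 \left(- \frac{1}{1326}\right) = \frac{624}{129497} - \frac{87}{442} = - \frac{10990431}{57237674}$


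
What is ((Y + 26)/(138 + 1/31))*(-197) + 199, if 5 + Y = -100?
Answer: 1333974/4279 ≈ 311.75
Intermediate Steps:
Y = -105 (Y = -5 - 100 = -105)
((Y + 26)/(138 + 1/31))*(-197) + 199 = ((-105 + 26)/(138 + 1/31))*(-197) + 199 = -79/(138 + 1/31)*(-197) + 199 = -79/4279/31*(-197) + 199 = -79*31/4279*(-197) + 199 = -2449/4279*(-197) + 199 = 482453/4279 + 199 = 1333974/4279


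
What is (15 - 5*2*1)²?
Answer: 25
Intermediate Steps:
(15 - 5*2*1)² = (15 - 10*1)² = (15 - 10)² = 5² = 25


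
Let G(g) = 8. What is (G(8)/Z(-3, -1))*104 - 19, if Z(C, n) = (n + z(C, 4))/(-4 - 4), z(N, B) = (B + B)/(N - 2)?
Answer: 2541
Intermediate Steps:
z(N, B) = 2*B/(-2 + N) (z(N, B) = (2*B)/(-2 + N) = 2*B/(-2 + N))
Z(C, n) = -1/(-2 + C) - n/8 (Z(C, n) = (n + 2*4/(-2 + C))/(-4 - 4) = (n + 8/(-2 + C))/(-8) = (n + 8/(-2 + C))*(-1/8) = -1/(-2 + C) - n/8)
(G(8)/Z(-3, -1))*104 - 19 = (8/(((-8 - 1*(-1)*(-2 - 3))/(8*(-2 - 3)))))*104 - 19 = (8/(((1/8)*(-8 - 1*(-1)*(-5))/(-5))))*104 - 19 = (8/(((1/8)*(-1/5)*(-8 - 5))))*104 - 19 = (8/(((1/8)*(-1/5)*(-13))))*104 - 19 = (8/(13/40))*104 - 19 = (8*(40/13))*104 - 19 = (320/13)*104 - 19 = 2560 - 19 = 2541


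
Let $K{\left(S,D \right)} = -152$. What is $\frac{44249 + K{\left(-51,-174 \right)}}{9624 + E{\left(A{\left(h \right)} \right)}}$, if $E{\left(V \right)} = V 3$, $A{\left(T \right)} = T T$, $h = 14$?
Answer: $\frac{14699}{3404} \approx 4.3182$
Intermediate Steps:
$A{\left(T \right)} = T^{2}$
$E{\left(V \right)} = 3 V$
$\frac{44249 + K{\left(-51,-174 \right)}}{9624 + E{\left(A{\left(h \right)} \right)}} = \frac{44249 - 152}{9624 + 3 \cdot 14^{2}} = \frac{44097}{9624 + 3 \cdot 196} = \frac{44097}{9624 + 588} = \frac{44097}{10212} = 44097 \cdot \frac{1}{10212} = \frac{14699}{3404}$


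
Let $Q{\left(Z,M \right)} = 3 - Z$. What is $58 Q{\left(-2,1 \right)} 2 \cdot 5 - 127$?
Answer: $2773$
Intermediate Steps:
$58 Q{\left(-2,1 \right)} 2 \cdot 5 - 127 = 58 \left(3 - -2\right) 2 \cdot 5 - 127 = 58 \left(3 + 2\right) 2 \cdot 5 - 127 = 58 \cdot 5 \cdot 2 \cdot 5 - 127 = 58 \cdot 10 \cdot 5 - 127 = 58 \cdot 50 - 127 = 2900 - 127 = 2773$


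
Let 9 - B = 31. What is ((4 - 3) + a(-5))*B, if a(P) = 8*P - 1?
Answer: 880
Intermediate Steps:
B = -22 (B = 9 - 1*31 = 9 - 31 = -22)
a(P) = -1 + 8*P
((4 - 3) + a(-5))*B = ((4 - 3) + (-1 + 8*(-5)))*(-22) = (1 + (-1 - 40))*(-22) = (1 - 41)*(-22) = -40*(-22) = 880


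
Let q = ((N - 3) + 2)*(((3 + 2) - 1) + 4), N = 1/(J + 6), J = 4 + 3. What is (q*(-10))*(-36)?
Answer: -34560/13 ≈ -2658.5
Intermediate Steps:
J = 7
N = 1/13 (N = 1/(7 + 6) = 1/13 ≈ 0.076923)
q = -96/13 (q = ((1/13 - 3) + 2)*(((3 + 2) - 1) + 4) = (-38/13 + 2)*((5 - 1) + 4) = -12*(4 + 4)/13 = -12/13*8 = -96/13 ≈ -7.3846)
(q*(-10))*(-36) = -96/13*(-10)*(-36) = (960/13)*(-36) = -34560/13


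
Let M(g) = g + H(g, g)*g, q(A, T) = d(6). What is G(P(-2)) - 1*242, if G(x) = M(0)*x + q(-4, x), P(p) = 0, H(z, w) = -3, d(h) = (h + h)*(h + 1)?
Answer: -158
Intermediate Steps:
d(h) = 2*h*(1 + h) (d(h) = (2*h)*(1 + h) = 2*h*(1 + h))
q(A, T) = 84 (q(A, T) = 2*6*(1 + 6) = 2*6*7 = 84)
M(g) = -2*g (M(g) = g - 3*g = -2*g)
G(x) = 84 (G(x) = (-2*0)*x + 84 = 0*x + 84 = 0 + 84 = 84)
G(P(-2)) - 1*242 = 84 - 1*242 = 84 - 242 = -158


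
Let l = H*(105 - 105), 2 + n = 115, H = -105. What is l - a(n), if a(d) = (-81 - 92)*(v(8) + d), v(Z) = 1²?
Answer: 19722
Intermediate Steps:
n = 113 (n = -2 + 115 = 113)
l = 0 (l = -105*(105 - 105) = -105*0 = 0)
v(Z) = 1
a(d) = -173 - 173*d (a(d) = (-81 - 92)*(1 + d) = -173*(1 + d) = -173 - 173*d)
l - a(n) = 0 - (-173 - 173*113) = 0 - (-173 - 19549) = 0 - 1*(-19722) = 0 + 19722 = 19722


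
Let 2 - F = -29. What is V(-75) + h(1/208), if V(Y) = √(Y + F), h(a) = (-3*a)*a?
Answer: -3/43264 + 2*I*√11 ≈ -6.9342e-5 + 6.6332*I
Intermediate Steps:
F = 31 (F = 2 - 1*(-29) = 2 + 29 = 31)
h(a) = -3*a²
V(Y) = √(31 + Y) (V(Y) = √(Y + 31) = √(31 + Y))
V(-75) + h(1/208) = √(31 - 75) - 3*(1/208)² = √(-44) - 3*(1/208)² = 2*I*√11 - 3*1/43264 = 2*I*√11 - 3/43264 = -3/43264 + 2*I*√11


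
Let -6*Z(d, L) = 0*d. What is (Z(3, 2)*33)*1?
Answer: 0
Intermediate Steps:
Z(d, L) = 0 (Z(d, L) = -0*d = -⅙*0 = 0)
(Z(3, 2)*33)*1 = (0*33)*1 = 0*1 = 0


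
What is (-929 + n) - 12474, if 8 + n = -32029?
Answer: -45440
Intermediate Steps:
n = -32037 (n = -8 - 32029 = -32037)
(-929 + n) - 12474 = (-929 - 32037) - 12474 = -32966 - 12474 = -45440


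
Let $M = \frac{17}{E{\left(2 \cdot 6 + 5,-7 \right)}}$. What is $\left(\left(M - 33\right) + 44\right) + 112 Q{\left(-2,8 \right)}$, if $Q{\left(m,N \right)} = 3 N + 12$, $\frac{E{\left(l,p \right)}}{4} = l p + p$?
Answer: $\frac{2037655}{504} \approx 4043.0$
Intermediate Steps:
$E{\left(l,p \right)} = 4 p + 4 l p$ ($E{\left(l,p \right)} = 4 \left(l p + p\right) = 4 \left(p + l p\right) = 4 p + 4 l p$)
$M = - \frac{17}{504}$ ($M = \frac{17}{4 \left(-7\right) \left(1 + \left(2 \cdot 6 + 5\right)\right)} = \frac{17}{4 \left(-7\right) \left(1 + \left(12 + 5\right)\right)} = \frac{17}{4 \left(-7\right) \left(1 + 17\right)} = \frac{17}{4 \left(-7\right) 18} = \frac{17}{-504} = 17 \left(- \frac{1}{504}\right) = - \frac{17}{504} \approx -0.03373$)
$Q{\left(m,N \right)} = 12 + 3 N$
$\left(\left(M - 33\right) + 44\right) + 112 Q{\left(-2,8 \right)} = \left(\left(- \frac{17}{504} - 33\right) + 44\right) + 112 \left(12 + 3 \cdot 8\right) = \left(- \frac{16649}{504} + 44\right) + 112 \left(12 + 24\right) = \frac{5527}{504} + 112 \cdot 36 = \frac{5527}{504} + 4032 = \frac{2037655}{504}$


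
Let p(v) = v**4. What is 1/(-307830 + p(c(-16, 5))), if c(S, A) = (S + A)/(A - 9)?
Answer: -256/78789839 ≈ -3.2492e-6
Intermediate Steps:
c(S, A) = (A + S)/(-9 + A)
1/(-307830 + p(c(-16, 5))) = 1/(-307830 + ((5 - 16)/(-9 + 5))**4) = 1/(-307830 + (-11/(-4))**4) = 1/(-307830 + (-1/4*(-11))**4) = 1/(-307830 + (11/4)**4) = 1/(-307830 + 14641/256) = 1/(-78789839/256) = -256/78789839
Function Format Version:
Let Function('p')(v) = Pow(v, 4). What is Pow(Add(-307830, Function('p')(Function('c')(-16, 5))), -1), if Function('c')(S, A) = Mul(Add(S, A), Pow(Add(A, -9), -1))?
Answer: Rational(-256, 78789839) ≈ -3.2492e-6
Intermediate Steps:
Function('c')(S, A) = Mul(Pow(Add(-9, A), -1), Add(A, S)) (Function('c')(S, A) = Mul(Add(A, S), Pow(Add(-9, A), -1)) = Mul(Pow(Add(-9, A), -1), Add(A, S)))
Pow(Add(-307830, Function('p')(Function('c')(-16, 5))), -1) = Pow(Add(-307830, Pow(Mul(Pow(Add(-9, 5), -1), Add(5, -16)), 4)), -1) = Pow(Add(-307830, Pow(Mul(Pow(-4, -1), -11), 4)), -1) = Pow(Add(-307830, Pow(Mul(Rational(-1, 4), -11), 4)), -1) = Pow(Add(-307830, Pow(Rational(11, 4), 4)), -1) = Pow(Add(-307830, Rational(14641, 256)), -1) = Pow(Rational(-78789839, 256), -1) = Rational(-256, 78789839)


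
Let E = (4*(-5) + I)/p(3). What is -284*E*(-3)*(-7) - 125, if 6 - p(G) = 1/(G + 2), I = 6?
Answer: 413855/29 ≈ 14271.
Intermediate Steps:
p(G) = 6 - 1/(2 + G) (p(G) = 6 - 1/(G + 2) = 6 - 1/(2 + G))
E = -70/29 (E = (4*(-5) + 6)/(((11 + 6*3)/(2 + 3))) = (-20 + 6)/(((11 + 18)/5)) = -14/((1/5)*29) = -14/29/5 = -14*5/29 = -70/29 ≈ -2.4138)
-284*E*(-3)*(-7) - 125 = -284*(-70/29*(-3))*(-7) - 125 = -59640*(-7)/29 - 125 = -284*(-1470/29) - 125 = 417480/29 - 125 = 413855/29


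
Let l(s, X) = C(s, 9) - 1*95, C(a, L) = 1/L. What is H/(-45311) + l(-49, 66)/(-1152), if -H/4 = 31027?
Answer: 662723669/234892224 ≈ 2.8214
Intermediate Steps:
H = -124108 (H = -4*31027 = -124108)
l(s, X) = -854/9 (l(s, X) = 1/9 - 1*95 = ⅑ - 95 = -854/9)
H/(-45311) + l(-49, 66)/(-1152) = -124108/(-45311) - 854/9/(-1152) = -124108*(-1/45311) - 854/9*(-1/1152) = 124108/45311 + 427/5184 = 662723669/234892224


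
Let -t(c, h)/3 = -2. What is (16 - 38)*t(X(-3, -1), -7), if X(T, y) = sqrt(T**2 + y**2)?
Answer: -132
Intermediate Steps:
t(c, h) = 6 (t(c, h) = -3*(-2) = 6)
(16 - 38)*t(X(-3, -1), -7) = (16 - 38)*6 = -22*6 = -132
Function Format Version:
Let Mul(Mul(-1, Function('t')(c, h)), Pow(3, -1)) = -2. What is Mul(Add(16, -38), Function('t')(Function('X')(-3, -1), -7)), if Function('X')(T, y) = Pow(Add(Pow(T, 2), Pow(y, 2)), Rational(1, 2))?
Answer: -132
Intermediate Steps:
Function('t')(c, h) = 6 (Function('t')(c, h) = Mul(-3, -2) = 6)
Mul(Add(16, -38), Function('t')(Function('X')(-3, -1), -7)) = Mul(Add(16, -38), 6) = Mul(-22, 6) = -132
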